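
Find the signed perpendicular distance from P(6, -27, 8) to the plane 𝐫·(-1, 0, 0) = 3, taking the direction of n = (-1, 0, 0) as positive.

n·P − 3 = -9.
|n| = 1, so the signed distance is -9/1 = -9.

-9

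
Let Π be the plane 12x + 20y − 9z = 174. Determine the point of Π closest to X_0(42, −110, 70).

(90, -30, 34)

n = (12, 20, −9), |n|² = 625, and n·X_0 − 174 = -2500.
t = -2500/625 = -4, so the foot is X_0 − t·n = (42, −110, 70) − (-4)·(12, 20, −9) = (90, −30, 34).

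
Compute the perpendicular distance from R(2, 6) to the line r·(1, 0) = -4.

6

d = |1·2 + 0·6 − (-4)| / √(1 + 0) = |6|/1 = 6.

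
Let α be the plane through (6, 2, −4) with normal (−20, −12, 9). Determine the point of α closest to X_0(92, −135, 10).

(468/5, -3351/25, 232/25)

n = (−20, −12, 9), |n|² = 625, and n·X_0 − (-180) = 50.
t = 50/625 = 2/25, so the foot is X_0 − t·n = (92, −135, 10) − (2/25)·(−20, −12, 9) = (468/5, −3351/25, 232/25).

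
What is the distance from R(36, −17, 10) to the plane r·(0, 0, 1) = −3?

13

Normal vector n = (0, 0, 1), and n·(36, −17, 10) − (−3) = 13.
|n| = √(0 + 0 + 1) = 1, so the distance is |13|/1 = 13.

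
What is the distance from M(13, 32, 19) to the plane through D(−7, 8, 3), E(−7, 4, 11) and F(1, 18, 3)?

28√5/15

DE = (0, −4, 8) and DF = (8, 10, 0), so a normal is n = DE × DF = (−80, 64, 32).
Then n·(13, 32, 19) − 1168 = 448.
|n| = √(6400 + 4096 + 1024) = 48√5, so the distance is |448|/(48√5) = 28√5/15.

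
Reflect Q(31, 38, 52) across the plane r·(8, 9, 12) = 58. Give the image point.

With n = (8, 9, 12), the signed offset is (n·Q − 58)/|n|² = 1156/289 = 4.
Q' = Q − 2t·n = (31, 38, 52) − 8·(8, 9, 12) = (-33, -34, -44).

(-33, -34, -44)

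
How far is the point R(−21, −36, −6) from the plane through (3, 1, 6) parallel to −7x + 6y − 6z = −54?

Parallel planes share the normal n = (−7, 6, −6); since (3, 1, 6) lies on the plane, its equation is −7x + 6y − 6z = -51.
d = |(-7)·(-21) + 6·(-36) + (-6)·(-6) − (-51)| / √(49 + 36 + 36) = |18| / 11 = 18/11.

18/11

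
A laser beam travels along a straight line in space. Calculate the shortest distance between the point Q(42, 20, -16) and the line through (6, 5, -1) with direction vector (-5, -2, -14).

3√194

Direction vector d = (-5, -2, -14).
AP = (36, 15, -15), and AP × d = (-240, 579, 3).
|AP × d|² = 392850 and |d|² = 225, so the distance is √(392850/225) = √1746 = 3√194.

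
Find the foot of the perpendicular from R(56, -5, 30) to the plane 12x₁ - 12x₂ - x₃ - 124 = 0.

n = (12, -12, -1), |n|² = 289, and n·R − 124 = 578.
t = 578/289 = 2, so the foot is R − t·n = (56, -5, 30) − 2·(12, -12, -1) = (32, 19, 32).

(32, 19, 32)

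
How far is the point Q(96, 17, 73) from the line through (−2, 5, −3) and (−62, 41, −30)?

2√1381

A direction vector is d = (−60, 36, −27).
AP = (98, 12, 76), and AP × d = (−3060, −1914, 4248).
|AP × d|² = 31072500 and |d|² = 5625, so the distance is √(31072500/5625) = √5524 = 2√1381.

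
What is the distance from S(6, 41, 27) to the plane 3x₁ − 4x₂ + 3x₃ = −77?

6√34/17

d = |3·6 + (-4)·41 + 3·27 − (-77)| / √(9 + 16 + 9) = |12| / √34 = 12/√34.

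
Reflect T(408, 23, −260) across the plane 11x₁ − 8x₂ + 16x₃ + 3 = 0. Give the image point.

With n = (11, −8, 16), the signed offset is (n·T − (-3))/|n|² = 147/441 = 1/3.
T' = T − 2t·n = (408, 23, −260) − (2/3)·(11, −8, 16) = (1202/3, 85/3, −812/3).

(1202/3, 85/3, -812/3)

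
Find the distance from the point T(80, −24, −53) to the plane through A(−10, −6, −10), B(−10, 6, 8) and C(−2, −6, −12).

AB = (0, 12, 18) and AC = (8, 0, −2), so a normal is n = AB × AC = (−24, 144, −96).
Then n·(80, −24, −53) − 336 = −624.
|n| = √(576 + 20736 + 9216) = 24√53, so the distance is |-624|/(24√53) = 26√53/53.

26/√53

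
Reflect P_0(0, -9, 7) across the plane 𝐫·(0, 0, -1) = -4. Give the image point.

(0, -9, 1)

With n = (0, 0, -1), the signed offset is (n·P_0 − (-4))/|n|² = -3/1 = -3.
P_0' = P_0 − 2t·n = (0, -9, 7) − (-6)·(0, 0, -1) = (0, -9, 1).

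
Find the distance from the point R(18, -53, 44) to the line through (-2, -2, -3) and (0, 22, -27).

√586

A direction vector is d = (2, 24, -24).
AP = (20, -51, 47); AP·d = -2312, |AP|² = 5210, |d|² = 1156.
distance² = |AP|² − (AP·d)²/|d|² = 5210 − 5345344/1156 = 586, so the distance is √586.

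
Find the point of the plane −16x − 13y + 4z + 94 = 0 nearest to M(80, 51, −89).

(0, -14, -69)

n = (−16, −13, 4), |n|² = 441, and n·M − (-94) = -2205.
t = -2205/441 = -5, so the foot is M − t·n = (80, 51, −89) − (-5)·(−16, −13, 4) = (0, −14, −69).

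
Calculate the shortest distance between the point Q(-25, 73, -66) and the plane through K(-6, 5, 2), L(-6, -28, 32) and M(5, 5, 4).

KL = (0, -33, 30) and KM = (11, 0, 2), so a normal is n = KL × KM = (-66, 330, 363).
d = |(-66)·(-25) + 330·73 + 363·(-66) − 2772| / √(4356 + 108900 + 131769) = |-990| / 495 = 2.

2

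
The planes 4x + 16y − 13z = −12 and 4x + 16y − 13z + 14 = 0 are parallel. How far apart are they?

2/21

With common normal n = (4, 16, −13) (|n| = 21), the distance is |(-12) − (-14)|/|n| = 2/21.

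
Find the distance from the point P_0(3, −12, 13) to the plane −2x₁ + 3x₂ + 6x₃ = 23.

13/7

n = (−2, 3, 6); n·P − 23 = 13; |n| = 7; distance = 13/7.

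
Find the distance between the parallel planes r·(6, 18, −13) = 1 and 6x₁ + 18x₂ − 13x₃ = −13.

14/23

With common normal n = (6, 18, −13) (|n| = 23), the distance is |1 − (-13)|/|n| = 14/23.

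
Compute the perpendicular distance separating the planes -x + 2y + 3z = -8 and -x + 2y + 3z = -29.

With common normal n = (-1, 2, 3) (|n| = √14), the distance is |(-8) − (-29)|/|n| = 21/√14 = 3√14/2.

3√14/2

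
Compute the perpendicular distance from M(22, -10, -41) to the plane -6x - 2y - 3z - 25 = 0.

Normal vector n = (-6, -2, -3), and n·(22, -10, -41) - 25 = -14.
|n| = √(36 + 4 + 9) = 7, so the distance is |-14|/7 = 2.

2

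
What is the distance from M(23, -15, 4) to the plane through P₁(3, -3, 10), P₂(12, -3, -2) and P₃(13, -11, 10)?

√2/5

P₁P₂ = (9, 0, -12) and P₁P₃ = (10, -8, 0), so a normal is n = P₁P₂ × P₁P₃ = (-96, -120, -72).
n = (-96, -120, -72); n·P − (-648) = -48; |n| = 120√2; distance = 48/(120√2) = √2/5.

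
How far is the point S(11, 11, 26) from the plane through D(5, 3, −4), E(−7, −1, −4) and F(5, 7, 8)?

12√11/11

DE = (−12, −4, 0) and DF = (0, 4, 12), so a normal is n = DE × DF = (−48, 144, −48).
Then n·(11, 11, 26) − 384 = −576.
|n| = √(2304 + 20736 + 2304) = 48√11, so the distance is |-576|/(48√11) = 12√11/11.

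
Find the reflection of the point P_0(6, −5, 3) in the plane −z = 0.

(6, -5, -3)

With n = (0, 0, −1), the signed offset is (n·P_0 − 0)/|n|² = -3/1 = -3.
P_0' = P_0 − 2t·n = (6, −5, 3) − (-6)·(0, 0, −1) = (6, −5, −3).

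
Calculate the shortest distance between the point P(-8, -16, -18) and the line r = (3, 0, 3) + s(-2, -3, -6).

√34

Direction vector d = (-2, -3, -6).
AP = (-11, -16, -21), and AP × d = (33, -24, 1).
|AP × d|² = 1666 and |d|² = 49, so the distance is √(1666/49) = √34.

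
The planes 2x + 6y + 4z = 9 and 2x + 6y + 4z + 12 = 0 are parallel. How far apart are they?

With common normal n = (2, 6, 4) (|n| = 2√14), the distance is |9 − (-12)|/|n| = 21/(2√14).

21/(2√14)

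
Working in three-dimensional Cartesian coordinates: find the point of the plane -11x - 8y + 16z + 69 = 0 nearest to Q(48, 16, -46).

The perpendicular from Q has direction n = (-11, -8, 16): r = (48, 16, -46) + λ(-11, -8, 16).
Substitute into the plane: n·(Q + λn) = -69 gives -1392 + 441λ = -69, so λ = 3.
Foot = (48, 16, -46) + 3·(-11, -8, 16) = (15, -8, 2).

(15, -8, 2)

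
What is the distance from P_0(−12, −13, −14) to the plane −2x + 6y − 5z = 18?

2/√65

d = |(-2)·(-12) + 6·(-13) + (-5)·(-14) − 18| / √(4 + 36 + 25) = |-2| / √65 = 2/√65.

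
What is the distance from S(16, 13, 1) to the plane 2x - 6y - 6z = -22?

15/√19

n = (2, -6, -6); n·P − (-22) = -30; |n| = 2√19; distance = 30/(2√19) = 15√19/19.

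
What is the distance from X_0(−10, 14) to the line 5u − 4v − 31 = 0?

The normal to the line is n = (5, −4) with |n| = √41.
|n·X_0 − 31| = |-106 − 31| = 137, so the distance is 137/√41.

137/√41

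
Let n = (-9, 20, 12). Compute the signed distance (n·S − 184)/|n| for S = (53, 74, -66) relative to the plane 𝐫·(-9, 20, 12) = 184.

27/25

n·S − 184 = 27.
|n| = 25, so the signed distance is 27/25.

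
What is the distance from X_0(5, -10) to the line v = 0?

10

The normal to the line is n = (0, 1) with |n| = 1.
|n·X_0 − 0| = |-10 − 0| = 10, so the distance is 10/1 = 10.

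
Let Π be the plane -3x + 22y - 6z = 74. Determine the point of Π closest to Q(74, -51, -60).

n = (-3, 22, -6), |n|² = 529, and n·Q − 74 = -1058.
t = -1058/529 = -2, so the foot is Q − t·n = (74, -51, -60) − (-2)·(-3, 22, -6) = (68, -7, -72).

(68, -7, -72)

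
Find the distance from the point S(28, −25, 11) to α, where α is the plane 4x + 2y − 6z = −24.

Normal vector n = (4, 2, −6), and n·(28, −25, 11) − (−24) = 20.
|n| = √(16 + 4 + 36) = 2√14, so the distance is |20|/(2√14) = 10/√14.

5√14/7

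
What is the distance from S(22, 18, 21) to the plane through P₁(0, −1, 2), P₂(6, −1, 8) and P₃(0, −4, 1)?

28/√19

P₁P₂ = (6, 0, 6) and P₁P₃ = (0, −3, −1), so a normal is n = P₁P₂ × P₁P₃ = (18, 6, −18).
Then n·(22, 18, 21) − (−42) = 168.
|n| = √(324 + 36 + 324) = 6√19, so the distance is |168|/(6√19) = 28√19/19.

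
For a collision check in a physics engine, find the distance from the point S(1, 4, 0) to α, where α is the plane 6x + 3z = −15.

Normal vector n = (6, 0, 3), and n·(1, 4, 0) − (−15) = 21.
|n| = √(36 + 0 + 9) = 3√5, so the distance is |21|/(3√5) = 7/√5.

7/√5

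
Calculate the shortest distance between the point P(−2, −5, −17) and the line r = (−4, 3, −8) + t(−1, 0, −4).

Direction vector d = (−1, 0, −4).
AP = (2, −8, −9), and AP × d = (32, 17, −8).
|AP × d|² = 1377 and |d|² = 17, so the distance is √(1377/17) = √81 = 9.

9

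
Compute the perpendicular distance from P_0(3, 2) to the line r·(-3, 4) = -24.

The normal to the line is n = (-3, 4) with |n| = 5.
|n·P_0 − (-24)| = |-1 − (-24)| = 23, so the distance is 23/5.

23/5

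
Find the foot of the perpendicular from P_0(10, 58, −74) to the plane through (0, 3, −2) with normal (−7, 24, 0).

(24, 10, -74)

n = (−7, 24, 0), |n|² = 625, and n·P_0 − 72 = 1250.
t = 1250/625 = 2, so the foot is P_0 − t·n = (10, 58, −74) − 2·(−7, 24, 0) = (24, 10, −74).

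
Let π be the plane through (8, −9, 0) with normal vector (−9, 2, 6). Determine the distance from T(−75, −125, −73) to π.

7

The plane has equation n·(r − (8, −9, 0)) = 0, i.e. n·r = -90.
d = |(-9)·(-75) + 2·(-125) + 6·(-73) − (-90)| / √(81 + 4 + 36) = |77| / 11 = 7.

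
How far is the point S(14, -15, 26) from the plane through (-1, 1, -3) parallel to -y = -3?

Parallel planes share the normal n = (0, -1, 0); since (-1, 1, -3) lies on the plane, its equation is -y = -1.
n = (0, -1, 0); n·P − (-1) = 16; |n| = 1; distance = 16/1 = 16.

16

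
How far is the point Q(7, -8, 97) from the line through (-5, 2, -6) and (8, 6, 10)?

√3797

A direction vector is d = (13, 4, 16).
AP = (12, -10, 103), and AP × d = (-572, 1147, 178).
|AP × d|² = 1674477 and |d|² = 441, so the distance is √(1674477/441) = √3797.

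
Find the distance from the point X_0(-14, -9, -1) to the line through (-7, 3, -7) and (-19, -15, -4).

A direction vector is d = (-12, -18, 3).
AP = (-7, -12, 6); AP·d = 318, |AP|² = 229, |d|² = 477.
distance² = |AP|² − (AP·d)²/|d|² = 229 − 101124/477 = 17, so the distance is √17.

√17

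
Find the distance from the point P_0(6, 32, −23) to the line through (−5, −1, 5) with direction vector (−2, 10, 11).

Direction vector d = (−2, 10, 11).
AP = (11, 33, −28), and AP × d = (643, −65, 176).
|AP × d|² = 448650 and |d|² = 225, so the distance is √(448650/225) = √1994.

√1994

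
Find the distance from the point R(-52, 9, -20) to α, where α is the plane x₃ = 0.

Normal vector n = (0, 0, 1), and n·(-52, 9, -20) - 0 = -20.
|n| = √(0 + 0 + 1) = 1, so the distance is |-20|/1 = 20.

20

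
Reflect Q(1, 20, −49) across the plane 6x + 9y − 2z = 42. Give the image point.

With n = (6, 9, −2), the signed offset is (n·Q − 42)/|n|² = 242/121 = 2.
Q' = Q − 2t·n = (1, 20, −49) − 4·(6, 9, −2) = (−23, −16, −41).

(-23, -16, -41)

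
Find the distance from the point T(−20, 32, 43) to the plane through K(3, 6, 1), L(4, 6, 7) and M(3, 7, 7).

24/√73

KL = (1, 0, 6) and KM = (0, 1, 6), so a normal is n = KL × KM = (−6, −6, 1).
d = |(-6)·(-20) + (-6)·32 + 1·43 − (-53)| / √(36 + 36 + 1) = |24| / √73 = 24/√73.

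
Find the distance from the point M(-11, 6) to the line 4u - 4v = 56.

d = |4·(-11) + (-4)·6 − 56| / √(16 + 16) = |-124|/(4√2) = 31√2/2.

31/√2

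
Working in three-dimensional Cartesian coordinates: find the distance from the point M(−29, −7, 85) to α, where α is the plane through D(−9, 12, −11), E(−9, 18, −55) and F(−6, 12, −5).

10/23

DE = (0, 6, −44) and DF = (3, 0, 6), so a normal is n = DE × DF = (36, −132, −18).
n = (36, −132, −18); n·P − (-1710) = 60; |n| = 138; distance = 60/138 = 10/23.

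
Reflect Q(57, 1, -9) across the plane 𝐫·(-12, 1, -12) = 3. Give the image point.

With n = (-12, 1, -12), the signed offset is (n·Q − 3)/|n|² = -578/289 = -2.
Q' = Q − 2t·n = (57, 1, -9) − (-4)·(-12, 1, -12) = (9, 5, -57).

(9, 5, -57)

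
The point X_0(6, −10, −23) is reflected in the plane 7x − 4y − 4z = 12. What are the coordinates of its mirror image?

n = (7, −4, −4), |n|² = 81, n·X_0 − 12 = 162, so t = 162/81 = 2.
Foot F = X_0 − 2·n = (−8, −2, −15); the reflection is 2F − X_0 = (−22, 6, −7).

(-22, 6, -7)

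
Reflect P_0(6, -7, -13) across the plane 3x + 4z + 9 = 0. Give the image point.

With n = (3, 0, 4), the signed offset is (n·P_0 − (-9))/|n|² = -25/25 = -1.
P_0' = P_0 − 2t·n = (6, -7, -13) − (-2)·(3, 0, 4) = (12, -7, -5).

(12, -7, -5)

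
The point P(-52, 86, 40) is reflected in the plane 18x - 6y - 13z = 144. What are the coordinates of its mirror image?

(92, 38, -64)

n = (18, -6, -13), |n|² = 529, n·P − 144 = -2116, so t = -2116/529 = -4.
Foot F = P − (-4)·n = (20, 62, -12); the reflection is 2F − P = (92, 38, -64).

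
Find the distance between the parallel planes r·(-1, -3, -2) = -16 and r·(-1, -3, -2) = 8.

Both planes have normal n = (-1, -3, -2), |n| = √14. Any point on the first plane is at distance |8 − (-16)|/|n| = 24/√14 from the second.

12√14/7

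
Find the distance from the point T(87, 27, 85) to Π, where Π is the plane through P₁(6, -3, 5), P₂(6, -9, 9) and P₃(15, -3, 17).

P₁P₂ = (0, -6, 4) and P₁P₃ = (9, 0, 12), so a normal is n = P₁P₂ × P₁P₃ = (-72, 36, 54).
d = |(-72)·87 + 36·27 + 54·85 − (-270)| / √(5184 + 1296 + 2916) = |-432| / (18√29) = 24√29/29.

24/√29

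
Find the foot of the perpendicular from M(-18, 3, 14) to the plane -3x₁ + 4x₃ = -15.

(-3, 3, -6)

n = (-3, 0, 4), |n|² = 25, and n·M − (-15) = 125.
t = 125/25 = 5, so the foot is M − t·n = (-18, 3, 14) − 5·(-3, 0, 4) = (-3, 3, -6).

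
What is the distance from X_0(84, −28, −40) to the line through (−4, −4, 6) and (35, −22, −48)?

2√493

A direction vector is d = (39, −18, −54).
AP = (88, −24, −46), and AP × d = (468, 2958, −648).
|AP × d|² = 9388692 and |d|² = 4761, so the distance is √(9388692/4761) = √1972 = 2√493.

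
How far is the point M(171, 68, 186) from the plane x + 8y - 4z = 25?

6

Normal vector n = (1, 8, -4), and n·(171, 68, 186) - 25 = -54.
|n| = √(1 + 64 + 16) = 9, so the distance is |-54|/9 = 6.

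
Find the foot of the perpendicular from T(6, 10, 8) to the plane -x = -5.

(5, 10, 8)

The perpendicular from T has direction n = (-1, 0, 0): r = (6, 10, 8) + μ(-1, 0, 0).
Substitute into the plane: n·(T + μn) = -5 gives -6 + 1μ = -5, so μ = 1.
Foot = (6, 10, 8) + 1·(-1, 0, 0) = (5, 10, 8).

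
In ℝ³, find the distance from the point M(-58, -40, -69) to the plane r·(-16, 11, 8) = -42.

22/21

Normal vector n = (-16, 11, 8), and n·(-58, -40, -69) - (-42) = -22.
|n| = √(256 + 121 + 64) = 21, so the distance is |-22|/21 = 22/21.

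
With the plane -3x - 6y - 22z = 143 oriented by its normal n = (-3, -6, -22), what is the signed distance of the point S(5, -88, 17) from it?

-4/23

n·S − 143 = -4.
|n| = 23, so the signed distance is -4/23.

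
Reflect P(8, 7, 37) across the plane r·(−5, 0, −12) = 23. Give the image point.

n = (−5, 0, −12), |n|² = 169, n·P − 23 = -507, so t = -507/169 = -3.
Foot F = P − (-3)·n = (−7, 7, 1); the reflection is 2F − P = (−22, 7, −35).

(-22, 7, -35)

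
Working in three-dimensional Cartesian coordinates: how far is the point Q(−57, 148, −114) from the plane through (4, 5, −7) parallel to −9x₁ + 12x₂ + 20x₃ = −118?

Parallel planes share the normal n = (−9, 12, 20); since (4, 5, −7) lies on the plane, its equation is −9x₁ + 12x₂ + 20x₃ = -116.
d = |(-9)·(-57) + 12·148 + 20·(-114) − (-116)| / √(81 + 144 + 400) = |125| / 25 = 5.

5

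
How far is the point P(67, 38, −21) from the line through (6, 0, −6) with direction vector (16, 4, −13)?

Direction vector d = (16, 4, −13).
AP = (61, 38, −15), and AP × d = (−434, 553, −364).
|AP × d|² = 626661 and |d|² = 441, so the distance is √(626661/441) = √1421 = 7√29.

7√29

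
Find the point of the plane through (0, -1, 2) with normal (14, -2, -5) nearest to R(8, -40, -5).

(-6, -38, 0)

n = (14, -2, -5), |n|² = 225, and n·R − (-8) = 225.
t = 225/225 = 1, so the foot is R − t·n = (8, -40, -5) − 1·(14, -2, -5) = (-6, -38, 0).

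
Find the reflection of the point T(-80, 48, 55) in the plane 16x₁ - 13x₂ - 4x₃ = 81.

n = (16, -13, -4), |n|² = 441, n·T − 81 = -2205, so t = -2205/441 = -5.
Foot F = T − (-5)·n = (0, -17, 35); the reflection is 2F − T = (80, -82, 15).

(80, -82, 15)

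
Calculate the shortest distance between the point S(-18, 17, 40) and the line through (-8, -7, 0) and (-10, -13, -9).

2√85

A direction vector is d = (-2, -6, -9).
AP = (-10, 24, 40); AP·d = -484, |AP|² = 2276, |d|² = 121.
distance² = |AP|² − (AP·d)²/|d|² = 2276 − 234256/121 = 340, so the distance is 2√85.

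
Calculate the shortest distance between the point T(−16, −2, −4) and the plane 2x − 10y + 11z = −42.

d = |2·(-16) + (-10)·(-2) + 11·(-4) − (-42)| / √(4 + 100 + 121) = |-14| / 15 = 14/15.

14/15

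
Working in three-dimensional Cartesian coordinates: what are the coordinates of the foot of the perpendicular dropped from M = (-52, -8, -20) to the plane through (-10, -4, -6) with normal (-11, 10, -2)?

(-30, -28, -16)

n = (-11, 10, -2), |n|² = 225, and n·M − 82 = 450.
t = 450/225 = 2, so the foot is M − t·n = (-52, -8, -20) − 2·(-11, 10, -2) = (-30, -28, -16).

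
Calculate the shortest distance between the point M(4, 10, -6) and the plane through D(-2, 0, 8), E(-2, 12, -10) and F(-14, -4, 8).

DE = (0, 12, -18) and DF = (-12, -4, 0), so a normal is n = DE × DF = (-72, 216, 144).
n = (-72, 216, 144); n·P − 1296 = -288; |n| = 72√14; distance = 288/(72√14) = 2√14/7.

2√14/7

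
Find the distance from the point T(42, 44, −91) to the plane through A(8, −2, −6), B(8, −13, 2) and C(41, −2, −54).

23/21

AB = (0, −11, 8) and AC = (33, 0, −48), so a normal is n = AB × AC = (528, 264, 363).
Then n·(42, 44, −91) − 1518 = −759.
|n| = √(278784 + 69696 + 131769) = 693, so the distance is |-759|/693 = 23/21.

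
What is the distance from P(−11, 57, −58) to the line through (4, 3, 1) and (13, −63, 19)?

√1861

A direction vector is d = (9, −66, 18).
AP = (−15, 54, −59); AP·d = -4761, |AP|² = 6622, |d|² = 4761.
distance² = |AP|² − (AP·d)²/|d|² = 6622 − 22667121/4761 = 1861, so the distance is √1861.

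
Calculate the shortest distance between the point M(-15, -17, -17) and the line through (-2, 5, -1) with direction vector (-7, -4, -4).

Direction vector d = (-7, -4, -4).
AP = (-13, -22, -16), and AP × d = (24, 60, -102).
|AP × d|² = 14580 and |d|² = 81, so the distance is √(14580/81) = √180 = 6√5.

6√5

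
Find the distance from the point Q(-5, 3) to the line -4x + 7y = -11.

4√65/5

d = |(-4)·(-5) + 7·3 − (-11)| / √(16 + 49) = |52|/√65 = 4√65/5.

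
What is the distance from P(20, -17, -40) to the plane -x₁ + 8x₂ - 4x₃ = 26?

n = (-1, 8, -4); n·P − 26 = -22; |n| = 9; distance = 22/9.

22/9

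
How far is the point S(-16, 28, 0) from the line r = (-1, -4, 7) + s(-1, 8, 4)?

Direction vector d = (-1, 8, 4).
AP = (-15, 32, -7); AP·d = 243, |AP|² = 1298, |d|² = 81.
distance² = |AP|² − (AP·d)²/|d|² = 1298 − 59049/81 = 569, so the distance is √569.

√569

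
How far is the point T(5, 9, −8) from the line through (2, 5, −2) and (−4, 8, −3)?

A direction vector is d = (−6, 3, −1).
AP = (3, 4, −6), and AP × d = (14, 39, 33).
|AP × d|² = 2806 and |d|² = 46, so the distance is √(2806/46) = √61.

√61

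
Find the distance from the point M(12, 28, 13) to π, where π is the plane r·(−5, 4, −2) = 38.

Normal vector n = (−5, 4, −2), and n·(12, 28, 13) − 38 = −12.
|n| = √(25 + 16 + 4) = 3√5, so the distance is |-12|/(3√5) = 4√5/5.

4√5/5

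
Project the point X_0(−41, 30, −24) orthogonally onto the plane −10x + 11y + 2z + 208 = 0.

n = (−10, 11, 2), |n|² = 225, and n·X_0 − (-208) = 900.
t = 900/225 = 4, so the foot is X_0 − t·n = (−41, 30, −24) − 4·(−10, 11, 2) = (−1, −14, −32).

(-1, -14, -32)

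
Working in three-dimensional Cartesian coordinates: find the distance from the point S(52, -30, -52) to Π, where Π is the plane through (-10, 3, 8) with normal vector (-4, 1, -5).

The plane has equation n·(r − (-10, 3, 8)) = 0, i.e. n·r = 3.
n = (-4, 1, -5); n·P − 3 = 19; |n| = √42; distance = 19/√42 = 19√42/42.

19√42/42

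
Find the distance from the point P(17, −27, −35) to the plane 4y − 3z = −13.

2

Normal vector n = (0, 4, −3), and n·(17, −27, −35) − (−13) = 10.
|n| = √(0 + 16 + 9) = 5, so the distance is |10|/5 = 2.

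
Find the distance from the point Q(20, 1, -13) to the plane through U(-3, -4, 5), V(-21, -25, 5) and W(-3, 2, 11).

UV = (-18, -21, 0) and UW = (0, 6, 6), so a normal is n = UV × UW = (-126, 108, -108).
Then n·(20, 1, -13) - (-594) = -414.
|n| = √(15876 + 11664 + 11664) = 198, so the distance is |-414|/198 = 23/11.

23/11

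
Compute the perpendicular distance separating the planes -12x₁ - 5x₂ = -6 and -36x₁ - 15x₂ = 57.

25/13

Divide the second equation by 3 to match normals: -12x₁ - 5x₂ = 19.
Both planes have normal n = (-12, -5, 0), |n| = 13. Any point on the first plane is at distance |19 − (-6)|/|n| = 25/13 from the second.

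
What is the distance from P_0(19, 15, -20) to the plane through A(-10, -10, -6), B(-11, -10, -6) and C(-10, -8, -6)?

AB = (-1, 0, 0) and AC = (0, 2, 0), so a normal is n = AB × AC = (0, 0, -2).
n = (0, 0, -2); n·P − 12 = 28; |n| = 2; distance = 28/2 = 14.

14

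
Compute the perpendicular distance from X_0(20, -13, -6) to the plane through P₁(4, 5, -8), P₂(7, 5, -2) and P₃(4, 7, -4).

P₁P₂ = (3, 0, 6) and P₁P₃ = (0, 2, 4), so a normal is n = P₁P₂ × P₁P₃ = (-12, -12, 6).
Then n·(20, -13, -6) - (-156) = 36.
|n| = √(144 + 144 + 36) = 18, so the distance is |36|/18 = 2.

2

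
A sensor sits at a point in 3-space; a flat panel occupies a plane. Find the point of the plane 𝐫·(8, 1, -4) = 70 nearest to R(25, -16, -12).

(9, -18, -4)

The perpendicular from R has direction n = (8, 1, -4): r = (25, -16, -12) + λ(8, 1, -4).
Substitute into the plane: n·(R + λn) = 70 gives 232 + 81λ = 70, so λ = -2.
Foot = (25, -16, -12) + (-2)·(8, 1, -4) = (9, -18, -4).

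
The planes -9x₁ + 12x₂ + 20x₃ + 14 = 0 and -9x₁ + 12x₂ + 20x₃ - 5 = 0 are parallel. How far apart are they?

19/25

Both planes have normal n = (-9, 12, 20), |n| = 25. Any point on the first plane is at distance |5 − (-14)|/|n| = 19/25 from the second.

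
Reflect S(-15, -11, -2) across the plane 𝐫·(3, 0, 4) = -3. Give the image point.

(-3, -11, 14)

With n = (3, 0, 4), the signed offset is (n·S − (-3))/|n|² = -50/25 = -2.
S' = S − 2t·n = (-15, -11, -2) − (-4)·(3, 0, 4) = (-3, -11, 14).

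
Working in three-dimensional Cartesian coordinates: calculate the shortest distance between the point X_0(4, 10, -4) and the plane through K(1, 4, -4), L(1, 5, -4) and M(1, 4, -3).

3

KL = (0, 1, 0) and KM = (0, 0, 1), so a normal is n = KL × KM = (1, 0, 0).
n = (1, 0, 0); n·P − 1 = 3; |n| = 1; distance = 3/1 = 3.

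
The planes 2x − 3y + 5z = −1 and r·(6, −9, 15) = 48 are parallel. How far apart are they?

17√38/38

Divide the second equation by 3 to match normals: 2x − 3y + 5z = 16.
With common normal n = (2, −3, 5) (|n| = √38), the distance is |(-1) − 16|/|n| = 17/√38.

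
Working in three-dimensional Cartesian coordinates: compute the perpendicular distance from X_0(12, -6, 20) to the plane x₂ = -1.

Normal vector n = (0, 1, 0), and n·(12, -6, 20) - (-1) = -5.
|n| = √(0 + 1 + 0) = 1, so the distance is |-5|/1 = 5.

5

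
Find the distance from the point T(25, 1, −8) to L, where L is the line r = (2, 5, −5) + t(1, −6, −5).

2√123

Direction vector d = (1, −6, −5).
AP = (23, −4, −3); AP·d = 62, |AP|² = 554, |d|² = 62.
distance² = |AP|² − (AP·d)²/|d|² = 554 − 3844/62 = 492, so the distance is 2√123.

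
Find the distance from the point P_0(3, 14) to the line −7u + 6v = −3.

The normal to the line is n = (−7, 6) with |n| = √85.
|n·P_0 − (-3)| = |63 − (-3)| = 66, so the distance is 66/√85 = 66√85/85.

66/√85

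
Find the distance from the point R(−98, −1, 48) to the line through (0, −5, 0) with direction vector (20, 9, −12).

Direction vector d = (20, 9, −12).
AP = (−98, 4, 48), and AP × d = (−480, −216, −962).
|AP × d|² = 1202500 and |d|² = 625, so the distance is √(1202500/625) = √1924 = 2√481.

2√481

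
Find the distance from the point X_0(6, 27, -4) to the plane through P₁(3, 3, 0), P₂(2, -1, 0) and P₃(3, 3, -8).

12√17/17

P₁P₂ = (-1, -4, 0) and P₁P₃ = (0, 0, -8), so a normal is n = P₁P₂ × P₁P₃ = (32, -8, 0).
Then n·(6, 27, -4) - 72 = -96.
|n| = √(1024 + 64 + 0) = 8√17, so the distance is |-96|/(8√17) = 12/√17.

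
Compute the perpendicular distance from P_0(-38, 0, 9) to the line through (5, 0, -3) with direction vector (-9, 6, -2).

Direction vector d = (-9, 6, -2).
AP = (-43, 0, 12), and AP × d = (-72, -194, -258).
|AP × d|² = 109384 and |d|² = 121, so the distance is √(109384/121) = √904 = 2√226.

2√226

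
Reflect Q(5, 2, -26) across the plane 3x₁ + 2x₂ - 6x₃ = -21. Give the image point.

(-19, -14, 22)

n = (3, 2, -6), |n|² = 49, n·Q − (-21) = 196, so t = 196/49 = 4.
Foot F = Q − 4·n = (-7, -6, -2); the reflection is 2F − Q = (-19, -14, 22).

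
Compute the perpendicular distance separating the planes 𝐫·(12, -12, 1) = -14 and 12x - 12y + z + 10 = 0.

4/17

Both planes have normal n = (12, -12, 1), |n| = 17. Any point on the first plane is at distance |(-10) − (-14)|/|n| = 4/17 from the second.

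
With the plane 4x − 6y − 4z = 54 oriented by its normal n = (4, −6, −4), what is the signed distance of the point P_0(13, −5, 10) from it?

-6/√17

n·P_0 − 54 = -12.
|n| = 2√17, so the signed distance is -6/√17.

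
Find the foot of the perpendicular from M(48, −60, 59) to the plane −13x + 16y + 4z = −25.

The perpendicular from M has direction n = (−13, 16, 4): r = (48, −60, 59) + μ(−13, 16, 4).
Substitute into the plane: n·(M + μn) = -25 gives -1348 + 441μ = -25, so μ = 3.
Foot = (48, −60, 59) + 3·(−13, 16, 4) = (9, −12, 71).

(9, -12, 71)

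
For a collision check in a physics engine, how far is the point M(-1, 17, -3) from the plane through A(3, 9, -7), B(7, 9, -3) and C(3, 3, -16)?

AB = (4, 0, 4) and AC = (0, -6, -9), so a normal is n = AB × AC = (24, 36, -24).
Then n·(-1, 17, -3) - 564 = 96.
|n| = √(576 + 1296 + 576) = 12√17, so the distance is |96|/(12√17) = 8√17/17.

8√17/17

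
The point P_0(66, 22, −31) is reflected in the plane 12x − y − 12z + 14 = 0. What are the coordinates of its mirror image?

(-30, 30, 65)

With n = (12, −1, −12), the signed offset is (n·P_0 − (-14))/|n|² = 1156/289 = 4.
P_0' = P_0 − 2t·n = (66, 22, −31) − 8·(12, −1, −12) = (−30, 30, 65).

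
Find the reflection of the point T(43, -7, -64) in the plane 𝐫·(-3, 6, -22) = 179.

With n = (-3, 6, -22), the signed offset is (n·T − 179)/|n|² = 1058/529 = 2.
T' = T − 2t·n = (43, -7, -64) − 4·(-3, 6, -22) = (55, -31, 24).

(55, -31, 24)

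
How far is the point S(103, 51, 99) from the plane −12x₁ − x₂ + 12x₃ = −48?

n = (−12, −1, 12); n·P − (-48) = -51; |n| = 17; distance = 51/17 = 3.

3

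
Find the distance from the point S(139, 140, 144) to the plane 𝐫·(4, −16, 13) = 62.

6

n = (4, −16, 13); n·P − 62 = 126; |n| = 21; distance = 126/21 = 6.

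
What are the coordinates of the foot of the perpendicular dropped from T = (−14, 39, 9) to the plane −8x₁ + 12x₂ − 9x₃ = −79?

(2, 15, 27)

n = (−8, 12, −9), |n|² = 289, and n·T − (-79) = 578.
t = 578/289 = 2, so the foot is T − t·n = (−14, 39, 9) − 2·(−8, 12, −9) = (2, 15, 27).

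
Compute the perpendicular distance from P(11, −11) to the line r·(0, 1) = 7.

The normal to the line is n = (0, 1) with |n| = 1.
|n·P − 7| = |-11 − 7| = 18, so the distance is 18/1 = 18.

18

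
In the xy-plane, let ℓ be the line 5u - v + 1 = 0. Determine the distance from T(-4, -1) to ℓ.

d = |5·(-4) + (-1)·(-1) − (-1)| / √(25 + 1) = |-18|/√26 = 18/√26.

9√26/13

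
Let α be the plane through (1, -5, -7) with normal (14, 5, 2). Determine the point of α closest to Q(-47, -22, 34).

The perpendicular from Q has direction n = (14, 5, 2): r = (-47, -22, 34) + λ(14, 5, 2).
Substitute into the plane: n·(Q + λn) = -25 gives -700 + 225λ = -25, so λ = 3.
Foot = (-47, -22, 34) + 3·(14, 5, 2) = (-5, -7, 40).

(-5, -7, 40)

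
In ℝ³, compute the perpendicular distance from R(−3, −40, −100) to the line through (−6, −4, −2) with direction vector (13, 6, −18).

2√1537

Direction vector d = (13, 6, −18).
AP = (3, −36, −98), and AP × d = (1236, −1220, 486).
|AP × d|² = 3252292 and |d|² = 529, so the distance is √(3252292/529) = √6148 = 2√1537.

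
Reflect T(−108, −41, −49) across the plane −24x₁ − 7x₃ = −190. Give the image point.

With n = (−24, 0, −7), the signed offset is (n·T − (-190))/|n|² = 3125/625 = 5.
T' = T − 2t·n = (−108, −41, −49) − 10·(−24, 0, −7) = (132, −41, 21).

(132, -41, 21)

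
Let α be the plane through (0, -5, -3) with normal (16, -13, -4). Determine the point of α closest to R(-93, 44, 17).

The perpendicular from R has direction n = (16, -13, -4): r = (-93, 44, 17) + λ(16, -13, -4).
Substitute into the plane: n·(R + λn) = 77 gives -2128 + 441λ = 77, so λ = 5.
Foot = (-93, 44, 17) + 5·(16, -13, -4) = (-13, -21, -3).

(-13, -21, -3)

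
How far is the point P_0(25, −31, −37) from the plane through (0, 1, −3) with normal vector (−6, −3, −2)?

2

The plane has equation n·(r − (0, 1, −3)) = 0, i.e. n·r = 3.
d = |(-6)·25 + (-3)·(-31) + (-2)·(-37) − 3| / √(36 + 9 + 4) = |14| / 7 = 2.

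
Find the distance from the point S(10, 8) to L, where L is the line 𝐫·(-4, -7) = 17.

113√65/65

d = |(-4)·10 + (-7)·8 − 17| / √(16 + 49) = |-113|/√65 = 113√65/65.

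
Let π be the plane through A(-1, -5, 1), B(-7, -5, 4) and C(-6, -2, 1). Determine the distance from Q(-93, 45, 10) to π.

AB = (-6, 0, 3) and AC = (-5, 3, 0), so a normal is n = AB × AC = (-9, -15, -18).
Then n·(-93, 45, 10) - 66 = -84.
|n| = √(81 + 225 + 324) = 3√70, so the distance is |-84|/(3√70) = 28/√70.

2√70/5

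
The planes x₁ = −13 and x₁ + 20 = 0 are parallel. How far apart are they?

With common normal n = (1, 0, 0) (|n| = 1), the distance is |(-13) − (-20)|/|n| = 7/1 = 7.

7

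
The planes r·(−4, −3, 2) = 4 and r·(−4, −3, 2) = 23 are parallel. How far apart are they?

With common normal n = (−4, −3, 2) (|n| = √29), the distance is |4 − 23|/|n| = 19/√29 = 19√29/29.

19/√29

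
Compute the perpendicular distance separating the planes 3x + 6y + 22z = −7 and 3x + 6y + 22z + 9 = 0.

2/23

With common normal n = (3, 6, 22) (|n| = 23), the distance is |(-7) − (-9)|/|n| = 2/23.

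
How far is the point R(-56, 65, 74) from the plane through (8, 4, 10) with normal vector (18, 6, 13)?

2

The plane has equation n·(r − (8, 4, 10)) = 0, i.e. n·r = 298.
Then n·(-56, 65, 74) - 298 = 46.
|n| = √(324 + 36 + 169) = 23, so the distance is |46|/23 = 2.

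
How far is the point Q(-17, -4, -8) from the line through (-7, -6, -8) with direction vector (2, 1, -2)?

Direction vector d = (2, 1, -2).
AP = (-10, 2, 0); AP·d = -18, |AP|² = 104, |d|² = 9.
distance² = |AP|² − (AP·d)²/|d|² = 104 − 324/9 = 68, so the distance is 2√17.

2√17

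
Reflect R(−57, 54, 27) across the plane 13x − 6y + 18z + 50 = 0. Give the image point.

(-31, 42, 63)

n = (13, −6, 18), |n|² = 529, n·R − (-50) = -529, so t = -529/529 = -1.
Foot F = R − (-1)·n = (−44, 48, 45); the reflection is 2F − R = (−31, 42, 63).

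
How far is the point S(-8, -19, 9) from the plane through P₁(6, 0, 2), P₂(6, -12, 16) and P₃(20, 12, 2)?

7/11

P₁P₂ = (0, -12, 14) and P₁P₃ = (14, 12, 0), so a normal is n = P₁P₂ × P₁P₃ = (-168, 196, 168).
n = (-168, 196, 168); n·P − (-672) = -196; |n| = 308; distance = 196/308 = 7/11.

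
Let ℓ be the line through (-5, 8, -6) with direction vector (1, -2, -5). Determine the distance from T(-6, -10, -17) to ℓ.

Direction vector d = (1, -2, -5).
AP = (-1, -18, -11), and AP × d = (68, -16, 20).
|AP × d|² = 5280 and |d|² = 30, so the distance is √(5280/30) = √176 = 4√11.

4√11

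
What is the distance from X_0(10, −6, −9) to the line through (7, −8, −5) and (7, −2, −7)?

A direction vector is d = (0, 6, −2).
AP = (3, 2, −4), and AP × d = (20, 6, 18).
|AP × d|² = 760 and |d|² = 40, so the distance is √(760/40) = √19.

√19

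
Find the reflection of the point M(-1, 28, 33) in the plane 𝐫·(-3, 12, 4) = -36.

n = (-3, 12, 4), |n|² = 169, n·M − (-36) = 507, so t = 507/169 = 3.
Foot F = M − 3·n = (8, -8, 21); the reflection is 2F − M = (17, -44, 9).

(17, -44, 9)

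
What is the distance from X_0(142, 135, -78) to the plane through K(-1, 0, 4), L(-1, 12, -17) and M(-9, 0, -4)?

5

KL = (0, 12, -21) and KM = (-8, 0, -8), so a normal is n = KL × KM = (-96, 168, 96).
Then n·(142, 135, -78) - 480 = 1080.
|n| = √(9216 + 28224 + 9216) = 216, so the distance is |1080|/216 = 5.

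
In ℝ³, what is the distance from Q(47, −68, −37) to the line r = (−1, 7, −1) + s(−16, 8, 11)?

3√241

Direction vector d = (−16, 8, 11).
AP = (48, −75, −36), and AP × d = (−537, 48, −816).
|AP × d|² = 956529 and |d|² = 441, so the distance is √(956529/441) = √2169 = 3√241.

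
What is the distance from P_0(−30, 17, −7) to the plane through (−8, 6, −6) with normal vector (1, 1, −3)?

8√11/11

The plane has equation n·(r − (−8, 6, −6)) = 0, i.e. n·r = 16.
Then n·(−30, 17, −7) − 16 = −8.
|n| = √(1 + 1 + 9) = √11, so the distance is |-8|/√11 = 8/√11.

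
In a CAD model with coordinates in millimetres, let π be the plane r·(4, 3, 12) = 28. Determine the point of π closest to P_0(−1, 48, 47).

n = (4, 3, 12), |n|² = 169, and n·P_0 − 28 = 676.
t = 676/169 = 4, so the foot is P_0 − t·n = (−1, 48, 47) − 4·(4, 3, 12) = (−17, 36, −1).

(-17, 36, -1)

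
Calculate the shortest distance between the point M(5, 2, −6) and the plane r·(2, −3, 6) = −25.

Normal vector n = (2, −3, 6), and n·(5, 2, −6) − (−25) = −7.
|n| = √(4 + 9 + 36) = 7, so the distance is |-7|/7 = 1.

1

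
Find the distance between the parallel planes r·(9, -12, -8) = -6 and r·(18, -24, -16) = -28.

8/17

Divide the second equation by 2 to match normals: 9x₁ - 12x₂ - 8x₃ = -14.
Both planes have normal n = (9, -12, -8), |n| = 17. Any point on the first plane is at distance |(-14) − (-6)|/|n| = 8/17 from the second.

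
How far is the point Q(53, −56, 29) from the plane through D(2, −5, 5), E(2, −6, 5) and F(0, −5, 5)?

DE = (0, −1, 0) and DF = (−2, 0, 0), so a normal is n = DE × DF = (0, 0, −2).
n = (0, 0, −2); n·P − (-10) = -48; |n| = 2; distance = 48/2 = 24.

24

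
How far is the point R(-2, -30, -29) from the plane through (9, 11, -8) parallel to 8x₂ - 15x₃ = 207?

Parallel planes share the normal n = (0, 8, -15); since (9, 11, -8) lies on the plane, its equation is 8x₂ - 15x₃ = 208.
n = (0, 8, -15); n·P − 208 = -13; |n| = 17; distance = 13/17.

13/17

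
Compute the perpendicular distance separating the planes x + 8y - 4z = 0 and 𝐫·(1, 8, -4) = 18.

2

With common normal n = (1, 8, -4) (|n| = 9), the distance is |0 − 18|/|n| = 18/9 = 2.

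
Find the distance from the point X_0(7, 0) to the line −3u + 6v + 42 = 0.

7√5/5

The normal to the line is n = (−3, 6) with |n| = 3√5.
|n·X_0 − (-42)| = |-21 − (-42)| = 21, so the distance is 21/(3√5) = 7√5/5.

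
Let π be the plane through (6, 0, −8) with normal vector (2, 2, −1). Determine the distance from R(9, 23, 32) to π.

4

The plane has equation n·(r − (6, 0, −8)) = 0, i.e. n·r = 20.
Then n·(9, 23, 32) − 20 = 12.
|n| = √(4 + 4 + 1) = 3, so the distance is |12|/3 = 4.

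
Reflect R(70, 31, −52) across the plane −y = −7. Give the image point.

With n = (0, −1, 0), the signed offset is (n·R − (-7))/|n|² = -24/1 = -24.
R' = R − 2t·n = (70, 31, −52) − (-48)·(0, −1, 0) = (70, −17, −52).

(70, -17, -52)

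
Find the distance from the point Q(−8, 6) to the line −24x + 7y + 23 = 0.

257/25

d = |(-24)·(-8) + 7·6 − (-23)| / √(576 + 49) = |257|/25 = 257/25.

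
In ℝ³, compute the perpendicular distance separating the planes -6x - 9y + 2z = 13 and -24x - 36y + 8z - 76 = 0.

Divide the second equation by 4 to match normals: -6x - 9y + 2z = 19.
With common normal n = (-6, -9, 2) (|n| = 11), the distance is |13 − 19|/|n| = 6/11.

6/11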